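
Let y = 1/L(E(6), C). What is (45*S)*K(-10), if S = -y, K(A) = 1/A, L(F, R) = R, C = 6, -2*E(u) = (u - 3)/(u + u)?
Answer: 3/4 ≈ 0.75000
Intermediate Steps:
E(u) = -(-3 + u)/(4*u) (E(u) = -(u - 3)/(2*(u + u)) = -(-3 + u)/(2*(2*u)) = -(-3 + u)*1/(2*u)/2 = -(-3 + u)/(4*u))
y = 1/6 ≈ 0.16667
S = -1/6 (S = -1*1/6 = -1/6 ≈ -0.16667)
(45*S)*K(-10) = (45*(-1/6))/(-10) = -15/2*(-1/10) = 3/4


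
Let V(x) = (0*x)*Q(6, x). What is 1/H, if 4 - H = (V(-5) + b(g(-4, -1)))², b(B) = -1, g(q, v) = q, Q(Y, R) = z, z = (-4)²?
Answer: ⅓ ≈ 0.33333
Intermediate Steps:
z = 16
Q(Y, R) = 16
V(x) = 0 (V(x) = (0*x)*16 = 0*16 = 0)
H = 3 (H = 4 - (0 - 1)² = 4 - 1*(-1)² = 4 - 1*1 = 4 - 1 = 3)
1/H = 1/3 = ⅓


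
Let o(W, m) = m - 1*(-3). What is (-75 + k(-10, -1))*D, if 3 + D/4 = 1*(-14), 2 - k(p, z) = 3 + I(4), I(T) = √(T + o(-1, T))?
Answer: 5168 + 68*√11 ≈ 5393.5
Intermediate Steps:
o(W, m) = 3 + m (o(W, m) = m + 3 = 3 + m)
I(T) = √(3 + 2*T) (I(T) = √(T + (3 + T)) = √(3 + 2*T))
k(p, z) = -1 - √11 (k(p, z) = 2 - (3 + √(3 + 2*4)) = 2 - (3 + √(3 + 8)) = 2 - (3 + √11) = 2 + (-3 - √11) = -1 - √11)
D = -68 (D = -12 + 4*(1*(-14)) = -12 + 4*(-14) = -12 - 56 = -68)
(-75 + k(-10, -1))*D = (-75 + (-1 - √11))*(-68) = (-76 - √11)*(-68) = 5168 + 68*√11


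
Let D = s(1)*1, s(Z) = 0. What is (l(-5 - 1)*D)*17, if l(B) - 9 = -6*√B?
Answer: 0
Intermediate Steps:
D = 0 (D = 0*1 = 0)
l(B) = 9 - 6*√B
(l(-5 - 1)*D)*17 = ((9 - 6*√(-5 - 1))*0)*17 = ((9 - 6*I*√6)*0)*17 = 0*17 = 0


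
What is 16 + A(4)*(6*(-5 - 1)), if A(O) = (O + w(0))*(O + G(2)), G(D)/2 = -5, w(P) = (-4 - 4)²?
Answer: 14704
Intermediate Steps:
w(P) = 64 (w(P) = (-8)² = 64)
G(D) = -10 (G(D) = 2*(-5) = -10)
A(O) = (-10 + O)*(64 + O) (A(O) = (O + 64)*(O - 10) = (64 + O)*(-10 + O) = (-10 + O)*(64 + O))
16 + A(4)*(6*(-5 - 1)) = 16 + (-640 + 4² + 54*4)*(6*(-5 - 1)) = 16 + (-640 + 16 + 216)*(6*(-6)) = 16 - 408*(-36) = 16 + 14688 = 14704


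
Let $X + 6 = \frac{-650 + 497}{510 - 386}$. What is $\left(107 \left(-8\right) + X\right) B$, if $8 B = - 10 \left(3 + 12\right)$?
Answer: $\frac{8028075}{496} \approx 16186.0$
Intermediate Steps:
$B = - \frac{75}{4}$ ($B = \frac{\left(-10\right) \left(3 + 12\right)}{8} = \frac{\left(-10\right) 15}{8} = \frac{1}{8} \left(-150\right) = - \frac{75}{4} \approx -18.75$)
$X = - \frac{897}{124}$ ($X = -6 + \frac{-650 + 497}{510 - 386} = -6 - \frac{153}{124} = - \frac{897}{124} \approx -7.2339$)
$\left(107 \left(-8\right) + X\right) B = \left(107 \left(-8\right) - \frac{897}{124}\right) \left(- \frac{75}{4}\right) = \left(-856 - \frac{897}{124}\right) \left(- \frac{75}{4}\right) = \left(- \frac{107041}{124}\right) \left(- \frac{75}{4}\right) = \frac{8028075}{496}$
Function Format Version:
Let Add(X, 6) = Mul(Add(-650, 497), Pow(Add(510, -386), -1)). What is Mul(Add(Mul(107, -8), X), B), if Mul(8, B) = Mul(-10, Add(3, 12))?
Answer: Rational(8028075, 496) ≈ 16186.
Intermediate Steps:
B = Rational(-75, 4) (B = Mul(Rational(1, 8), Mul(-10, Add(3, 12))) = Mul(Rational(1, 8), Mul(-10, 15)) = Mul(Rational(1, 8), -150) = Rational(-75, 4) ≈ -18.750)
X = Rational(-897, 124) (X = Add(-6, Mul(Add(-650, 497), Pow(Add(510, -386), -1))) = Add(-6, Mul(-153, Pow(124, -1))) = Add(-6, Mul(-153, Rational(1, 124))) = Add(-6, Rational(-153, 124)) = Rational(-897, 124) ≈ -7.2339)
Mul(Add(Mul(107, -8), X), B) = Mul(Add(Mul(107, -8), Rational(-897, 124)), Rational(-75, 4)) = Mul(Add(-856, Rational(-897, 124)), Rational(-75, 4)) = Mul(Rational(-107041, 124), Rational(-75, 4)) = Rational(8028075, 496)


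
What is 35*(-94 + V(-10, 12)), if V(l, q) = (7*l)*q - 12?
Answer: -33110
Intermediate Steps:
V(l, q) = -12 + 7*l*q (V(l, q) = 7*l*q - 12 = -12 + 7*l*q)
35*(-94 + V(-10, 12)) = 35*(-94 + (-12 + 7*(-10)*12)) = 35*(-94 + (-12 - 840)) = 35*(-94 - 852) = 35*(-946) = -33110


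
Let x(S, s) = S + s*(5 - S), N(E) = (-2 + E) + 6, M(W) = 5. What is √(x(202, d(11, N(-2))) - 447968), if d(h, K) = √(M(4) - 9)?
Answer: √(-447766 - 394*I) ≈ 0.294 - 669.15*I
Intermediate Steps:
N(E) = 4 + E
d(h, K) = 2*I (d(h, K) = √(5 - 9) = √(-4) = 2*I)
√(x(202, d(11, N(-2))) - 447968) = √((202 + 5*(2*I) - 1*202*2*I) - 447968) = √((202 + 10*I - 404*I) - 447968) = √((202 - 394*I) - 447968) = √(-447766 - 394*I)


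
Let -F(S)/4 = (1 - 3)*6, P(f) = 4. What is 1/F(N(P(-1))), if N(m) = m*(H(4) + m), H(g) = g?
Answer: 1/48 ≈ 0.020833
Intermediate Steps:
N(m) = m*(4 + m)
F(S) = 48 (F(S) = -4*(1 - 3)*6 = -(-8)*6 = -4*(-12) = 48)
1/F(N(P(-1))) = 1/48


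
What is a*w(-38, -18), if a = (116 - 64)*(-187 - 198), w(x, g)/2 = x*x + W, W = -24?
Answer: -56856800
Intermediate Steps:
w(x, g) = -48 + 2*x² (w(x, g) = 2*(x*x - 24) = 2*(x² - 24) = 2*(-24 + x²) = -48 + 2*x²)
a = -20020 (a = 52*(-385) = -20020)
a*w(-38, -18) = -20020*(-48 + 2*(-38)²) = -20020*(-48 + 2*1444) = -20020*(-48 + 2888) = -20020*2840 = -56856800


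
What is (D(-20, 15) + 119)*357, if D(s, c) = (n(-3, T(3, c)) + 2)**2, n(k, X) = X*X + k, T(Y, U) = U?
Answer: 17955315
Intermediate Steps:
n(k, X) = k + X**2 (n(k, X) = X**2 + k = k + X**2)
D(s, c) = (-1 + c**2)**2 (D(s, c) = ((-3 + c**2) + 2)**2 = (-1 + c**2)**2)
(D(-20, 15) + 119)*357 = ((-1 + 15**2)**2 + 119)*357 = ((-1 + 225)**2 + 119)*357 = (224**2 + 119)*357 = (50176 + 119)*357 = 50295*357 = 17955315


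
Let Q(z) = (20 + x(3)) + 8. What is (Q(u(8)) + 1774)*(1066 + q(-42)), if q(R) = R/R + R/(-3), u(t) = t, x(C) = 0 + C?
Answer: 1951205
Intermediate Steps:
x(C) = C
q(R) = 1 - R/3 (q(R) = 1 + R*(-⅓) = 1 - R/3)
Q(z) = 31 (Q(z) = (20 + 3) + 8 = 23 + 8 = 31)
(Q(u(8)) + 1774)*(1066 + q(-42)) = (31 + 1774)*(1066 + (1 - ⅓*(-42))) = 1805*(1066 + (1 + 14)) = 1805*(1066 + 15) = 1805*1081 = 1951205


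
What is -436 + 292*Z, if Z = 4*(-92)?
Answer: -107892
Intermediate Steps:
Z = -368
-436 + 292*Z = -436 + 292*(-368) = -436 - 107456 = -107892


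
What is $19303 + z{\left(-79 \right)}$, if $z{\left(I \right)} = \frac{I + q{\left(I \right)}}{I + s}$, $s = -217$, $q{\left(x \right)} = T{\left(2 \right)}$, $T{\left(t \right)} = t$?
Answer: $\frac{5713765}{296} \approx 19303.0$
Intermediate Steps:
$q{\left(x \right)} = 2$
$z{\left(I \right)} = \frac{2 + I}{-217 + I}$ ($z{\left(I \right)} = \frac{I + 2}{I - 217} = \frac{2 + I}{-217 + I}$)
$19303 + z{\left(-79 \right)} = 19303 + \frac{2 - 79}{-217 - 79} = 19303 + \frac{1}{-296} \left(-77\right) = 19303 - - \frac{77}{296} = 19303 + \frac{77}{296} = \frac{5713765}{296}$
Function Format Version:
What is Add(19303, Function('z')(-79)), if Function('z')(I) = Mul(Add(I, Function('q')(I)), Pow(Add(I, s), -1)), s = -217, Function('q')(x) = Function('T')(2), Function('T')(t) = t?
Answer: Rational(5713765, 296) ≈ 19303.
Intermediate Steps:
Function('q')(x) = 2
Function('z')(I) = Mul(Pow(Add(-217, I), -1), Add(2, I)) (Function('z')(I) = Mul(Add(I, 2), Pow(Add(I, -217), -1)) = Mul(Add(2, I), Pow(Add(-217, I), -1)) = Mul(Pow(Add(-217, I), -1), Add(2, I)))
Add(19303, Function('z')(-79)) = Add(19303, Mul(Pow(Add(-217, -79), -1), Add(2, -79))) = Add(19303, Mul(Pow(-296, -1), -77)) = Add(19303, Mul(Rational(-1, 296), -77)) = Add(19303, Rational(77, 296)) = Rational(5713765, 296)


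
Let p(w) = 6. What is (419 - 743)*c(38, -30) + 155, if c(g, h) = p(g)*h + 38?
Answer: 46163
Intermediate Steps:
c(g, h) = 38 + 6*h (c(g, h) = 6*h + 38 = 38 + 6*h)
(419 - 743)*c(38, -30) + 155 = (419 - 743)*(38 + 6*(-30)) + 155 = -324*(38 - 180) + 155 = -324*(-142) + 155 = 46008 + 155 = 46163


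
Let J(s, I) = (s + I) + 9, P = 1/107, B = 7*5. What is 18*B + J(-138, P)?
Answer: 53608/107 ≈ 501.01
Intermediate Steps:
B = 35
P = 1/107 ≈ 0.0093458
J(s, I) = 9 + I + s (J(s, I) = (I + s) + 9 = 9 + I + s)
18*B + J(-138, P) = 18*35 + (9 + 1/107 - 138) = 630 - 13802/107 = 53608/107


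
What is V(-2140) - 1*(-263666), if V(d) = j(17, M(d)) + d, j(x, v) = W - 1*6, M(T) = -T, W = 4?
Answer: 261524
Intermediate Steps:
j(x, v) = -2 (j(x, v) = 4 - 1*6 = 4 - 6 = -2)
V(d) = -2 + d
V(-2140) - 1*(-263666) = (-2 - 2140) - 1*(-263666) = -2142 + 263666 = 261524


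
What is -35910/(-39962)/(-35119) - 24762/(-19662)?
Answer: 14265564706/11327648501 ≈ 1.2594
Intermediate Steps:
-35910/(-39962)/(-35119) - 24762/(-19662) = -35910*(-1/39962)*(-1/35119) - 24762*(-1/19662) = (17955/19981)*(-1/35119) + 4127/3277 = -2565/100244677 + 4127/3277 = 14265564706/11327648501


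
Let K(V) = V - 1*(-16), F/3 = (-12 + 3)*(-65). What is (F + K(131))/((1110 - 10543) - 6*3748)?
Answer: -1902/31921 ≈ -0.059585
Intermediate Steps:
F = 1755 (F = 3*((-12 + 3)*(-65)) = 3*(-9*(-65)) = 3*585 = 1755)
K(V) = 16 + V (K(V) = V + 16 = 16 + V)
(F + K(131))/((1110 - 10543) - 6*3748) = (1755 + (16 + 131))/((1110 - 10543) - 6*3748) = (1755 + 147)/(-9433 - 22488) = 1902/(-31921) = 1902*(-1/31921) = -1902/31921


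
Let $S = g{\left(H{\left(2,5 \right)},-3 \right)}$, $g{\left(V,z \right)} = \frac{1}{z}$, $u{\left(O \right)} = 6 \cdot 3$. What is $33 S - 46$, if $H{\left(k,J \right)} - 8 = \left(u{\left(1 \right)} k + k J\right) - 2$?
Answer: $-57$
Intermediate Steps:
$u{\left(O \right)} = 18$
$H{\left(k,J \right)} = 6 + 18 k + J k$ ($H{\left(k,J \right)} = 8 - \left(2 - 18 k - k J\right) = 8 - \left(2 - 18 k - J k\right) = 8 + \left(-2 + 18 k + J k\right) = 6 + 18 k + J k$)
$S = - \frac{1}{3}$ ($S = \frac{1}{-3} = - \frac{1}{3} \approx -0.33333$)
$33 S - 46 = 33 \left(- \frac{1}{3}\right) - 46 = -11 - 46 = -57$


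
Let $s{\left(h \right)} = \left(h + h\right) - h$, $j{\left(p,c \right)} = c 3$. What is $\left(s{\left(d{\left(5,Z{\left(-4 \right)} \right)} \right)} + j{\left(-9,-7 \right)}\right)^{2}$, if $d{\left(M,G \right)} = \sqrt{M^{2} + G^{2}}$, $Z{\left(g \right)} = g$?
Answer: $\left(21 - \sqrt{41}\right)^{2} \approx 213.07$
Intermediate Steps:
$j{\left(p,c \right)} = 3 c$
$d{\left(M,G \right)} = \sqrt{G^{2} + M^{2}}$
$s{\left(h \right)} = h$ ($s{\left(h \right)} = 2 h - h = h$)
$\left(s{\left(d{\left(5,Z{\left(-4 \right)} \right)} \right)} + j{\left(-9,-7 \right)}\right)^{2} = \left(\sqrt{\left(-4\right)^{2} + 5^{2}} + 3 \left(-7\right)\right)^{2} = \left(\sqrt{16 + 25} - 21\right)^{2} = \left(\sqrt{41} - 21\right)^{2} = \left(-21 + \sqrt{41}\right)^{2}$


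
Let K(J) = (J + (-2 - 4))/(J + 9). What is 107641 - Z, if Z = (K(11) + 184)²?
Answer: 1179087/16 ≈ 73693.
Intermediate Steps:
K(J) = (-6 + J)/(9 + J) (K(J) = (J - 6)/(9 + J) = (-6 + J)/(9 + J))
Z = 543169/16 (Z = ((-6 + 11)/(9 + 11) + 184)² = (5/20 + 184)² = ((1/20)*5 + 184)² = (¼ + 184)² = (737/4)² = 543169/16 ≈ 33948.)
107641 - Z = 107641 - 1*543169/16 = 107641 - 543169/16 = 1179087/16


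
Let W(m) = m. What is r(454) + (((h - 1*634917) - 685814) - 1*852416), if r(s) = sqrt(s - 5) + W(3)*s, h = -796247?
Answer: -2968032 + sqrt(449) ≈ -2.9680e+6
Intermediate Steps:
r(s) = sqrt(-5 + s) + 3*s (r(s) = sqrt(s - 5) + 3*s = sqrt(-5 + s) + 3*s)
r(454) + (((h - 1*634917) - 685814) - 1*852416) = (sqrt(-5 + 454) + 3*454) + (((-796247 - 1*634917) - 685814) - 1*852416) = (sqrt(449) + 1362) + (((-796247 - 634917) - 685814) - 852416) = (1362 + sqrt(449)) + ((-1431164 - 685814) - 852416) = (1362 + sqrt(449)) + (-2116978 - 852416) = (1362 + sqrt(449)) - 2969394 = -2968032 + sqrt(449)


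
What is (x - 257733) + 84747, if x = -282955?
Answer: -455941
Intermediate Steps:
(x - 257733) + 84747 = (-282955 - 257733) + 84747 = -540688 + 84747 = -455941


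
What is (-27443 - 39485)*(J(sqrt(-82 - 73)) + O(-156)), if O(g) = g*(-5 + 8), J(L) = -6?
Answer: 31723872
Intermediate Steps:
O(g) = 3*g (O(g) = g*3 = 3*g)
(-27443 - 39485)*(J(sqrt(-82 - 73)) + O(-156)) = (-27443 - 39485)*(-6 + 3*(-156)) = -66928*(-6 - 468) = -66928*(-474) = 31723872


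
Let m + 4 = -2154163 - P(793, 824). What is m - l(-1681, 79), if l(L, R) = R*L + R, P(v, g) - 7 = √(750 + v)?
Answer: -2021454 - √1543 ≈ -2.0215e+6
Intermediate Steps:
P(v, g) = 7 + √(750 + v)
l(L, R) = R + L*R (l(L, R) = L*R + R = R + L*R)
m = -2154174 - √1543 (m = -4 + (-2154163 - (7 + √(750 + 793))) = -4 + (-2154163 - (7 + √1543)) = -4 + (-2154163 + (-7 - √1543)) = -4 + (-2154170 - √1543) = -2154174 - √1543 ≈ -2.1542e+6)
m - l(-1681, 79) = (-2154174 - √1543) - 79*(1 - 1681) = (-2154174 - √1543) - 79*(-1680) = (-2154174 - √1543) - 1*(-132720) = (-2154174 - √1543) + 132720 = -2021454 - √1543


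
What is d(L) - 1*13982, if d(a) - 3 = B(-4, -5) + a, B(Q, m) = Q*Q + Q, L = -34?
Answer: -14001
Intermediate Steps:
B(Q, m) = Q + Q² (B(Q, m) = Q² + Q = Q + Q²)
d(a) = 15 + a (d(a) = 3 + (-4*(1 - 4) + a) = 3 + (-4*(-3) + a) = 3 + (12 + a) = 15 + a)
d(L) - 1*13982 = (15 - 34) - 1*13982 = -19 - 13982 = -14001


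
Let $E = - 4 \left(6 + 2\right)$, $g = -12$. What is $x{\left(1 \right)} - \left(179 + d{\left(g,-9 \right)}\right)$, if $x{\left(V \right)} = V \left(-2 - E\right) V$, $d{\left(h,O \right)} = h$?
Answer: $-137$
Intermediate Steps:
$E = -32$ ($E = \left(-4\right) 8 = -32$)
$x{\left(V \right)} = 30 V^{2}$ ($x{\left(V \right)} = V \left(-2 - -32\right) V = V \left(-2 + 32\right) V = V 30 V = 30 V V = 30 V^{2}$)
$x{\left(1 \right)} - \left(179 + d{\left(g,-9 \right)}\right) = 30 \cdot 1^{2} - 167 = 30 \cdot 1 + \left(-179 + 12\right) = 30 - 167 = -137$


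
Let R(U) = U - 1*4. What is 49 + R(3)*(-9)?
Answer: 58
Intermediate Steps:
R(U) = -4 + U (R(U) = U - 4 = -4 + U)
49 + R(3)*(-9) = 49 + (-4 + 3)*(-9) = 49 - 1*(-9) = 49 + 9 = 58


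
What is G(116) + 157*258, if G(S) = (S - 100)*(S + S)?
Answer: 44218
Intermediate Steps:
G(S) = 2*S*(-100 + S) (G(S) = (-100 + S)*(2*S) = 2*S*(-100 + S))
G(116) + 157*258 = 2*116*(-100 + 116) + 157*258 = 2*116*16 + 40506 = 3712 + 40506 = 44218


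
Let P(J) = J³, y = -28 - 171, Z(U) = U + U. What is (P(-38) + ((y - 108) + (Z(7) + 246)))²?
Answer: 3016096561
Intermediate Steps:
Z(U) = 2*U
y = -199
(P(-38) + ((y - 108) + (Z(7) + 246)))² = ((-38)³ + ((-199 - 108) + (2*7 + 246)))² = (-54872 + (-307 + (14 + 246)))² = (-54872 + (-307 + 260))² = (-54872 - 47)² = (-54919)² = 3016096561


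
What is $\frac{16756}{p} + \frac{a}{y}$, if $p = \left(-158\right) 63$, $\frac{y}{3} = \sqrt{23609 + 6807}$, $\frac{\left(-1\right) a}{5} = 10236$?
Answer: $- \frac{8378}{4977} - \frac{4265 \sqrt{1901}}{1901} \approx -99.503$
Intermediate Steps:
$a = -51180$ ($a = \left(-5\right) 10236 = -51180$)
$y = 12 \sqrt{1901}$ ($y = 3 \sqrt{23609 + 6807} = 3 \sqrt{30416} = 3 \cdot 4 \sqrt{1901} = 12 \sqrt{1901} \approx 523.21$)
$p = -9954$
$\frac{16756}{p} + \frac{a}{y} = \frac{16756}{-9954} - \frac{51180}{12 \sqrt{1901}} = 16756 \left(- \frac{1}{9954}\right) - 51180 \frac{\sqrt{1901}}{22812} = - \frac{8378}{4977} - \frac{4265 \sqrt{1901}}{1901}$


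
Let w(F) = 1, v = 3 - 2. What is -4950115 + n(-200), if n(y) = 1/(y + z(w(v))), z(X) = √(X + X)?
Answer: -98997349985/19999 - √2/39998 ≈ -4.9501e+6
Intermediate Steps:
v = 1
z(X) = √2*√X (z(X) = √(2*X) = √2*√X)
n(y) = 1/(y + √2) (n(y) = 1/(y + √2*√1) = 1/(y + √2*1) = 1/(y + √2))
-4950115 + n(-200) = -4950115 + 1/(-200 + √2)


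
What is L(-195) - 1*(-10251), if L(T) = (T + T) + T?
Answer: 9666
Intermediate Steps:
L(T) = 3*T (L(T) = 2*T + T = 3*T)
L(-195) - 1*(-10251) = 3*(-195) - 1*(-10251) = -585 + 10251 = 9666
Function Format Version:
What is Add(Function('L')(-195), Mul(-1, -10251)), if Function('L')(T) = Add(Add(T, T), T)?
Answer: 9666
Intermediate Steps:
Function('L')(T) = Mul(3, T) (Function('L')(T) = Add(Mul(2, T), T) = Mul(3, T))
Add(Function('L')(-195), Mul(-1, -10251)) = Add(Mul(3, -195), Mul(-1, -10251)) = Add(-585, 10251) = 9666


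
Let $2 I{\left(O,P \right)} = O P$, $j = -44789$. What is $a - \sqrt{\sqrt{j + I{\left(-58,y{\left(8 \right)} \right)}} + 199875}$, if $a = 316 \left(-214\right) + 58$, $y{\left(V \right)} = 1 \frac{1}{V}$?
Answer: $-67566 - \frac{\sqrt{799500 + i \sqrt{716682}}}{2} \approx -68013.0 - 0.2367 i$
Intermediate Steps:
$y{\left(V \right)} = \frac{1}{V}$
$I{\left(O,P \right)} = \frac{O P}{2}$
$a = -67566$ ($a = -67624 + 58 = -67566$)
$a - \sqrt{\sqrt{j + I{\left(-58,y{\left(8 \right)} \right)}} + 199875} = -67566 - \sqrt{\sqrt{-44789 + \frac{1}{2} \left(-58\right) \frac{1}{8}} + 199875} = -67566 - \sqrt{\sqrt{-44789 - \frac{29}{8}} + 199875} = -67566 - \sqrt{\sqrt{- \frac{358341}{8}} + 199875} = -67566 - \sqrt{\frac{i \sqrt{716682}}{4} + 199875} = -67566 - \sqrt{199875 + \frac{i \sqrt{716682}}{4}}$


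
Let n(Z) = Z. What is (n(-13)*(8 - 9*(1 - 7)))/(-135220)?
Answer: 403/67610 ≈ 0.0059607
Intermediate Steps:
(n(-13)*(8 - 9*(1 - 7)))/(-135220) = -13*(8 - 9*(1 - 7))/(-135220) = -13*(8 - 9*(-6))*(-1/135220) = -13*(8 + 54)*(-1/135220) = -13*62*(-1/135220) = -806*(-1/135220) = 403/67610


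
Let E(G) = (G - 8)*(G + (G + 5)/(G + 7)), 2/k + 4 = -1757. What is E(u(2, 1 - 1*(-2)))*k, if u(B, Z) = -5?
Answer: -130/1761 ≈ -0.073822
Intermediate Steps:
k = -2/1761 (k = 2/(-4 - 1757) = 2/(-1761) = 2*(-1/1761) = -2/1761 ≈ -0.0011357)
E(G) = (-8 + G)*(G + (5 + G)/(7 + G))
E(u(2, 1 - 1*(-2)))*k = ((-40 + (-5)³ - 59*(-5))/(7 - 5))*(-2/1761) = ((-40 - 125 + 295)/2)*(-2/1761) = ((½)*130)*(-2/1761) = 65*(-2/1761) = -130/1761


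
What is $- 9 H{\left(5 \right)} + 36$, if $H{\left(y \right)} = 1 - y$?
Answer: $72$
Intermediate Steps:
$- 9 H{\left(5 \right)} + 36 = - 9 \left(1 - 5\right) + 36 = \left(-9\right) \left(-4\right) + 36 = 36 + 36 = 72$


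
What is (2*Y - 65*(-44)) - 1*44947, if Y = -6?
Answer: -42099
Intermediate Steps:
(2*Y - 65*(-44)) - 1*44947 = (2*(-6) - 65*(-44)) - 1*44947 = (-12 + 2860) - 44947 = 2848 - 44947 = -42099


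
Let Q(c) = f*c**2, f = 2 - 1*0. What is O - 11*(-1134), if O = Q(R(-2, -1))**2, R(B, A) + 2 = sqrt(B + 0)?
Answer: 12362 - 64*I*sqrt(2) ≈ 12362.0 - 90.51*I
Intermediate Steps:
R(B, A) = -2 + sqrt(B) (R(B, A) = -2 + sqrt(B + 0) = -2 + sqrt(B))
f = 2 (f = 2 + 0 = 2)
Q(c) = 2*c**2
O = 4*(-2 + I*sqrt(2))**4 (O = (2*(-2 + sqrt(-2))**2)**2 = (2*(-2 + I*sqrt(2))**2)**2 = 4*(-2 + I*sqrt(2))**4 ≈ -112.0 - 90.51*I)
O - 11*(-1134) = 4*(2 - I*sqrt(2))**4 - 11*(-1134) = 4*(2 - I*sqrt(2))**4 - 1*(-12474) = 4*(2 - I*sqrt(2))**4 + 12474 = 12474 + 4*(2 - I*sqrt(2))**4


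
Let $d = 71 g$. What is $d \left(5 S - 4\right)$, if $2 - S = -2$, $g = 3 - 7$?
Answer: $-4544$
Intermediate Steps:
$g = -4$ ($g = 3 - 7 = -4$)
$S = 4$ ($S = 2 - -2 = 2 + 2 = 4$)
$d = -284$ ($d = 71 \left(-4\right) = -284$)
$d \left(5 S - 4\right) = - 284 \left(5 \cdot 4 - 4\right) = - 284 \left(20 - 4\right) = \left(-284\right) 16 = -4544$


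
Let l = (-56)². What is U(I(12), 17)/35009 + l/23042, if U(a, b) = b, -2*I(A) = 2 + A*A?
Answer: 55089969/403338689 ≈ 0.13658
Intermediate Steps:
I(A) = -1 - A²/2 (I(A) = -(2 + A*A)/2 = -(2 + A²)/2 = -1 - A²/2)
l = 3136
U(I(12), 17)/35009 + l/23042 = 17/35009 + 3136/23042 = 17*(1/35009) + 3136*(1/23042) = 17/35009 + 1568/11521 = 55089969/403338689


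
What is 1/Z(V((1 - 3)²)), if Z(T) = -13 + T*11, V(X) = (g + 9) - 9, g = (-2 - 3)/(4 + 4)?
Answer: -8/159 ≈ -0.050314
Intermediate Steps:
g = -5/8 ≈ -0.62500
V(X) = -5/8 (V(X) = (-5/8 + 9) - 9 = 67/8 - 9 = -5/8)
Z(T) = -13 + 11*T
1/Z(V((1 - 3)²)) = 1/(-13 + 11*(-5/8)) = 1/(-13 - 55/8) = 1/(-159/8) = -8/159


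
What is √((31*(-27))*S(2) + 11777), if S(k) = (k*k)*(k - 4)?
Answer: 7*√377 ≈ 135.92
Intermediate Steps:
S(k) = k²*(-4 + k)
√((31*(-27))*S(2) + 11777) = √((31*(-27))*(2²*(-4 + 2)) + 11777) = √(-3348*(-2) + 11777) = √(-837*(-8) + 11777) = √(6696 + 11777) = √18473 = 7*√377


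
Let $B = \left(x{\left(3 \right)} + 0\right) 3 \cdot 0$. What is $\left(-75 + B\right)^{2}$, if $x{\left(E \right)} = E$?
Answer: $5625$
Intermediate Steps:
$B = 0$ ($B = \left(3 + 0\right) 3 \cdot 0 = 3 \cdot 0 = 0$)
$\left(-75 + B\right)^{2} = \left(-75 + 0\right)^{2} = \left(-75\right)^{2} = 5625$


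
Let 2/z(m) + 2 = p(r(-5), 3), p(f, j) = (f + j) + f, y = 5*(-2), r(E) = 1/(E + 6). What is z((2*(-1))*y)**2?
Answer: 4/9 ≈ 0.44444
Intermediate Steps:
r(E) = 1/(6 + E)
y = -10
p(f, j) = j + 2*f
z(m) = 2/3 (z(m) = 2/(-2 + (3 + 2/(6 - 5))) = 2/(-2 + (3 + 2/1)) = 2/(-2 + (3 + 2*1)) = 2/(-2 + (3 + 2)) = 2/(-2 + 5) = 2/3)
z((2*(-1))*y)**2 = (2/3)**2 = 4/9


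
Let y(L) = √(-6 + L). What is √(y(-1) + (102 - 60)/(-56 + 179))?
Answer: √(574 + 1681*I*√7)/41 ≈ 1.2266 + 1.0785*I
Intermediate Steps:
√(y(-1) + (102 - 60)/(-56 + 179)) = √(√(-6 - 1) + (102 - 60)/(-56 + 179)) = √(√(-7) + 42/123) = √(I*√7 + 42*(1/123)) = √(I*√7 + 14/41) = √(14/41 + I*√7)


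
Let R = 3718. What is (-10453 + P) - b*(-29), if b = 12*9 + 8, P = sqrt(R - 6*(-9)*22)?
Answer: -7089 + sqrt(4906) ≈ -7019.0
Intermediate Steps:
P = sqrt(4906) (P = sqrt(3718 - 6*(-9)*22) = sqrt(3718 + 54*22) = sqrt(3718 + 1188) = sqrt(4906) ≈ 70.043)
b = 116 (b = 108 + 8 = 116)
(-10453 + P) - b*(-29) = (-10453 + sqrt(4906)) - 116*(-29) = (-10453 + sqrt(4906)) - 1*(-3364) = (-10453 + sqrt(4906)) + 3364 = -7089 + sqrt(4906)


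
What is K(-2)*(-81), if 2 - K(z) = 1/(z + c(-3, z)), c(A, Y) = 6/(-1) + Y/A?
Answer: -3807/22 ≈ -173.05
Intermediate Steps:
c(A, Y) = -6 + Y/A (c(A, Y) = 6*(-1) + Y/A = -6 + Y/A)
K(z) = 2 - 1/(-6 + 2*z/3) (K(z) = 2 - 1/(z + (-6 + z/(-3))) = 2 - 1/(z + (-6 + z*(-1/3))) = 2 - 1/(z + (-6 - z/3)) = 2 - 1/(-6 + 2*z/3))
K(-2)*(-81) = ((-39 + 4*(-2))/(2*(-9 - 2)))*(-81) = ((1/2)*(-39 - 8)/(-11))*(-81) = ((1/2)*(-1/11)*(-47))*(-81) = (47/22)*(-81) = -3807/22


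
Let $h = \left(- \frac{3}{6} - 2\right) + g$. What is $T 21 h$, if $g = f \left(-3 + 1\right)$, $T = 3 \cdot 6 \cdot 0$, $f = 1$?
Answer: $0$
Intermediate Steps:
$T = 0$ ($T = 18 \cdot 0 = 0$)
$g = -2$ ($g = 1 \left(-3 + 1\right) = 1 \left(-2\right) = -2$)
$h = - \frac{9}{2}$ ($h = \left(- \frac{3}{6} - 2\right) - 2 = \left(\left(-3\right) \frac{1}{6} - 2\right) - 2 = \left(- \frac{1}{2} - 2\right) - 2 = - \frac{5}{2} - 2 = - \frac{9}{2} \approx -4.5$)
$T 21 h = 0 \cdot 21 \left(- \frac{9}{2}\right) = 0 \left(- \frac{9}{2}\right) = 0$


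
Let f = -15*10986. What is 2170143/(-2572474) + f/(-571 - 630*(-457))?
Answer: -1047484709937/739172106686 ≈ -1.4171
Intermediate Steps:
f = -164790
2170143/(-2572474) + f/(-571 - 630*(-457)) = 2170143/(-2572474) - 164790/(-571 - 630*(-457)) = 2170143*(-1/2572474) - 164790/(-571 + 287910) = -2170143/2572474 - 164790/287339 = -1047484709937/739172106686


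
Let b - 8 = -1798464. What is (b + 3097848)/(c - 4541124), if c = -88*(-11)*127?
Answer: -324848/1104547 ≈ -0.29410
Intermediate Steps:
b = -1798456 (b = 8 - 1798464 = -1798456)
c = 122936 (c = 968*127 = 122936)
(b + 3097848)/(c - 4541124) = (-1798456 + 3097848)/(122936 - 4541124) = 1299392/(-4418188) = 1299392*(-1/4418188) = -324848/1104547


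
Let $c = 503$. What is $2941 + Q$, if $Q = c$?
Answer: $3444$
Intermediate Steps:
$Q = 503$
$2941 + Q = 2941 + 503 = 3444$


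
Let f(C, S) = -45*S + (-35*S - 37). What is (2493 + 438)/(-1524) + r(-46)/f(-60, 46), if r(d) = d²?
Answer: -4706437/1888236 ≈ -2.4925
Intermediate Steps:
f(C, S) = -37 - 80*S (f(C, S) = -45*S + (-37 - 35*S) = -37 - 80*S)
(2493 + 438)/(-1524) + r(-46)/f(-60, 46) = (2493 + 438)/(-1524) + (-46)²/(-37 - 80*46) = 2931*(-1/1524) + 2116/(-37 - 3680) = -977/508 + 2116/(-3717) = -977/508 + 2116*(-1/3717) = -977/508 - 2116/3717 = -4706437/1888236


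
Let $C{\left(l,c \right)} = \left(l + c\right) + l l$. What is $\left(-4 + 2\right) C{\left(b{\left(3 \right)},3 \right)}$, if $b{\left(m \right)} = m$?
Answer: $-30$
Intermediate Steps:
$C{\left(l,c \right)} = c + l + l^{2}$ ($C{\left(l,c \right)} = \left(c + l\right) + l^{2} = c + l + l^{2}$)
$\left(-4 + 2\right) C{\left(b{\left(3 \right)},3 \right)} = \left(-4 + 2\right) \left(3 + 3 + 3^{2}\right) = - 2 \left(3 + 3 + 9\right) = \left(-2\right) 15 = -30$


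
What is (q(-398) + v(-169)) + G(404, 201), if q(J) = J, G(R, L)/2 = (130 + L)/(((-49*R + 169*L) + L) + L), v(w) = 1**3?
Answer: -5785613/14575 ≈ -396.95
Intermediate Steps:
v(w) = 1
G(R, L) = 2*(130 + L)/(-49*R + 171*L) (G(R, L) = 2*((130 + L)/(((-49*R + 169*L) + L) + L)) = 2*((130 + L)/((-49*R + 170*L) + L)) = 2*((130 + L)/(-49*R + 171*L)) = 2*(130 + L)/(-49*R + 171*L))
(q(-398) + v(-169)) + G(404, 201) = (-398 + 1) + 2*(130 + 201)/(-49*404 + 171*201) = -397 + 2*331/(-19796 + 34371) = -397 + 2*331/14575 = -397 + 2*(1/14575)*331 = -397 + 662/14575 = -5785613/14575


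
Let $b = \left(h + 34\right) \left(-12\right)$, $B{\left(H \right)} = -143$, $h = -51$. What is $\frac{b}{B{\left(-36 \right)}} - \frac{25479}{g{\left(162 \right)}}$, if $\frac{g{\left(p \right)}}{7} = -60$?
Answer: $\frac{1185939}{20020} \approx 59.238$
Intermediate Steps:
$g{\left(p \right)} = -420$ ($g{\left(p \right)} = 7 \left(-60\right) = -420$)
$b = 204$ ($b = \left(-51 + 34\right) \left(-12\right) = \left(-17\right) \left(-12\right) = 204$)
$\frac{b}{B{\left(-36 \right)}} - \frac{25479}{g{\left(162 \right)}} = \frac{204}{-143} - \frac{25479}{-420} = 204 \left(- \frac{1}{143}\right) - - \frac{8493}{140} = - \frac{204}{143} + \frac{8493}{140} = \frac{1185939}{20020}$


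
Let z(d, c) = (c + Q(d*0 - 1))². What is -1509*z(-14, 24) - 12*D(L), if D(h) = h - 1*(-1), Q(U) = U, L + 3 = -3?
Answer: -798201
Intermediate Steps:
L = -6 (L = -3 - 3 = -6)
z(d, c) = (-1 + c)² (z(d, c) = (c + (d*0 - 1))² = (c + (0 - 1))² = (c - 1)² = (-1 + c)²)
D(h) = 1 + h (D(h) = h + 1 = 1 + h)
-1509*z(-14, 24) - 12*D(L) = -1509*(-1 + 24)² - 12*(1 - 6) = -1509*23² - 12*(-5) = -1509*529 + 60 = -798261 + 60 = -798201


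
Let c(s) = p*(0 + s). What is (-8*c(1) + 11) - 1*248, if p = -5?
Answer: -197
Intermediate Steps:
c(s) = -5*s (c(s) = -5*(0 + s) = -5*s)
(-8*c(1) + 11) - 1*248 = (-(-40) + 11) - 1*248 = (-8*(-5) + 11) - 248 = (40 + 11) - 248 = 51 - 248 = -197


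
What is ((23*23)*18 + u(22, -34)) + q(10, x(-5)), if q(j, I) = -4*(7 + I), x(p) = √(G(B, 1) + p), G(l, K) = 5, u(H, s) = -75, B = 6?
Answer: 9419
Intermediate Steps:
x(p) = √(5 + p)
q(j, I) = -28 - 4*I
((23*23)*18 + u(22, -34)) + q(10, x(-5)) = ((23*23)*18 - 75) + (-28 - 4*√(5 - 5)) = (529*18 - 75) + (-28 - 4*√0) = (9522 - 75) + (-28 - 4*0) = 9447 + (-28 + 0) = 9447 - 28 = 9419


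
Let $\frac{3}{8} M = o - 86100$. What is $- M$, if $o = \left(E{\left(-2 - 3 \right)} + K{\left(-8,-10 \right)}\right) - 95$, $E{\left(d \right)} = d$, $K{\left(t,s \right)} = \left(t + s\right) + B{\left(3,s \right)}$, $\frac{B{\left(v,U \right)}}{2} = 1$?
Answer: $\frac{689728}{3} \approx 2.2991 \cdot 10^{5}$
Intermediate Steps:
$B{\left(v,U \right)} = 2$ ($B{\left(v,U \right)} = 2 \cdot 1 = 2$)
$K{\left(t,s \right)} = 2 + s + t$ ($K{\left(t,s \right)} = \left(t + s\right) + 2 = \left(s + t\right) + 2 = 2 + s + t$)
$o = -116$ ($o = \left(\left(-2 - 3\right) - 16\right) - 95 = \left(-5 - 16\right) - 95 = -21 - 95 = -116$)
$M = - \frac{689728}{3}$ ($M = \frac{8 \left(-116 - 86100\right)}{3} = \frac{8}{3} \left(-86216\right) = - \frac{689728}{3} \approx -2.2991 \cdot 10^{5}$)
$- M = \left(-1\right) \left(- \frac{689728}{3}\right) = \frac{689728}{3}$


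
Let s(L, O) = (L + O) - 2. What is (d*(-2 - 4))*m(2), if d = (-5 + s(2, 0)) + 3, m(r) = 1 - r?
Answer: -12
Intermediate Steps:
s(L, O) = -2 + L + O
d = -2 (d = (-5 + (-2 + 2 + 0)) + 3 = (-5 + 0) + 3 = -5 + 3 = -2)
(d*(-2 - 4))*m(2) = (-2*(-2 - 4))*(1 - 1*2) = (-2*(-6))*(1 - 2) = 12*(-1) = -12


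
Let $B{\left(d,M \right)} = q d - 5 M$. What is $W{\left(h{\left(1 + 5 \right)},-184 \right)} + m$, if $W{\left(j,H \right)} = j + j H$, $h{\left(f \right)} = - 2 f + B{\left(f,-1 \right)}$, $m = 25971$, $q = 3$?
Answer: $23958$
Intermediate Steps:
$B{\left(d,M \right)} = - 5 M + 3 d$ ($B{\left(d,M \right)} = 3 d - 5 M = - 5 M + 3 d$)
$h{\left(f \right)} = 5 + f$ ($h{\left(f \right)} = - 2 f + \left(\left(-5\right) \left(-1\right) + 3 f\right) = - 2 f + \left(5 + 3 f\right) = 5 + f$)
$W{\left(j,H \right)} = j + H j$
$W{\left(h{\left(1 + 5 \right)},-184 \right)} + m = \left(5 + \left(1 + 5\right)\right) \left(1 - 184\right) + 25971 = \left(5 + 6\right) \left(-183\right) + 25971 = 11 \left(-183\right) + 25971 = -2013 + 25971 = 23958$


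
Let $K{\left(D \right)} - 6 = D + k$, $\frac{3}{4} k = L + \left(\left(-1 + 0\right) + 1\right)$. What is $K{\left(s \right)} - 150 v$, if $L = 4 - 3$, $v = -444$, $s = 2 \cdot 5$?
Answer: $\frac{199852}{3} \approx 66617.0$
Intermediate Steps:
$s = 10$
$L = 1$ ($L = 4 - 3 = 1$)
$k = \frac{4}{3}$ ($k = \frac{4 \left(1 + \left(\left(-1 + 0\right) + 1\right)\right)}{3} = \frac{4 \left(1 + \left(-1 + 1\right)\right)}{3} = \frac{4 \left(1 + 0\right)}{3} = \frac{4}{3} \cdot 1 = \frac{4}{3} \approx 1.3333$)
$K{\left(D \right)} = \frac{22}{3} + D$ ($K{\left(D \right)} = 6 + \left(D + \frac{4}{3}\right) = 6 + \left(\frac{4}{3} + D\right) = \frac{22}{3} + D$)
$K{\left(s \right)} - 150 v = \left(\frac{22}{3} + 10\right) - -66600 = \frac{52}{3} + 66600 = \frac{199852}{3}$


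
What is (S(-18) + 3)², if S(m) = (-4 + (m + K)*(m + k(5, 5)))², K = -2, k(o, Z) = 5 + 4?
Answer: 959698441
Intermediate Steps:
k(o, Z) = 9
S(m) = (-4 + (-2 + m)*(9 + m))² (S(m) = (-4 + (m - 2)*(m + 9))² = (-4 + (-2 + m)*(9 + m))²)
(S(-18) + 3)² = ((-22 + (-18)² + 7*(-18))² + 3)² = ((-22 + 324 - 126)² + 3)² = (176² + 3)² = (30976 + 3)² = 30979² = 959698441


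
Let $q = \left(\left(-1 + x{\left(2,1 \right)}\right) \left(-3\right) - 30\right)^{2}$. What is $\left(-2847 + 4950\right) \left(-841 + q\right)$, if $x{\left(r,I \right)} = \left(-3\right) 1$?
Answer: $-1087251$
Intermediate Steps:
$x{\left(r,I \right)} = -3$
$q = 324$ ($q = \left(\left(-1 - 3\right) \left(-3\right) - 30\right)^{2} = \left(\left(-4\right) \left(-3\right) - 30\right)^{2} = \left(12 - 30\right)^{2} = \left(-18\right)^{2} = 324$)
$\left(-2847 + 4950\right) \left(-841 + q\right) = \left(-2847 + 4950\right) \left(-841 + 324\right) = 2103 \left(-517\right) = -1087251$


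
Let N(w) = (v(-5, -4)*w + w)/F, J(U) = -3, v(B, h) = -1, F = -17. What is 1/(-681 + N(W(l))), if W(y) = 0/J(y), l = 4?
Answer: -1/681 ≈ -0.0014684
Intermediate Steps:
W(y) = 0 (W(y) = 0/(-3) = 0*(-⅓) = 0)
N(w) = 0 (N(w) = (-w + w)/(-17) = 0*(-1/17) = 0)
1/(-681 + N(W(l))) = 1/(-681 + 0) = 1/(-681) = -1/681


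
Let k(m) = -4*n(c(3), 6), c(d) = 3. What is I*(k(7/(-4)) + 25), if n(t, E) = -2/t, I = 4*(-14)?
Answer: -4648/3 ≈ -1549.3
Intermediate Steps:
I = -56
k(m) = 8/3 (k(m) = -(-8)/3 = -4*(-2/3) = 8/3)
I*(k(7/(-4)) + 25) = -56*(8/3 + 25) = -56*83/3 = -4648/3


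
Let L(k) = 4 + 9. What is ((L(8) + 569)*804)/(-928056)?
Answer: -19497/38669 ≈ -0.50420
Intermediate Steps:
L(k) = 13
((L(8) + 569)*804)/(-928056) = ((13 + 569)*804)/(-928056) = (582*804)*(-1/928056) = 467928*(-1/928056) = -19497/38669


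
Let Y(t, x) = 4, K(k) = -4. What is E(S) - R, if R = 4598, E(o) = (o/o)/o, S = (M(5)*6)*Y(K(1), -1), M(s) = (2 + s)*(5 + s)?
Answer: -7724639/1680 ≈ -4598.0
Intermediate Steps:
S = 1680 (S = ((10 + 5**2 + 7*5)*6)*4 = ((10 + 25 + 35)*6)*4 = (70*6)*4 = 420*4 = 1680)
E(o) = 1/o
E(S) - R = 1/1680 - 1*4598 = 1/1680 - 4598 = -7724639/1680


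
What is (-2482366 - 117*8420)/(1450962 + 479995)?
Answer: -495358/275851 ≈ -1.7957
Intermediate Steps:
(-2482366 - 117*8420)/(1450962 + 479995) = (-2482366 - 985140)/1930957 = -3467506*1/1930957 = -495358/275851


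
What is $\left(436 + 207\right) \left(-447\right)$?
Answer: $-287421$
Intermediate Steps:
$\left(436 + 207\right) \left(-447\right) = 643 \left(-447\right) = -287421$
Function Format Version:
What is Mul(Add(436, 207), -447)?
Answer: -287421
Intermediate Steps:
Mul(Add(436, 207), -447) = Mul(643, -447) = -287421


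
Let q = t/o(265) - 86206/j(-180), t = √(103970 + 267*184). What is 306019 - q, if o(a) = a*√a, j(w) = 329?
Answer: 100766457/329 - √40570970/70225 ≈ 3.0628e+5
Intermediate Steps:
t = √153098 (t = √(103970 + 49128) = √153098 ≈ 391.28)
o(a) = a^(3/2)
q = -86206/329 + √40570970/70225 (q = √153098/(265^(3/2)) - 86206/329 = √153098/((265*√265)) - 86206*1/329 = √153098*(√265/70225) - 86206/329 = √40570970/70225 - 86206/329 = -86206/329 + √40570970/70225 ≈ -261.93)
306019 - q = 306019 - (-86206/329 + √40570970/70225) = 306019 + (86206/329 - √40570970/70225) = 100766457/329 - √40570970/70225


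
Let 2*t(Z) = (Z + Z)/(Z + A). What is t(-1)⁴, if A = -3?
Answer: 1/256 ≈ 0.0039063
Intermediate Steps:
t(Z) = Z/(-3 + Z) (t(Z) = ((Z + Z)/(Z - 3))/2 = ((2*Z)/(-3 + Z))/2 = (2*Z/(-3 + Z))/2 = Z/(-3 + Z))
t(-1)⁴ = (-1/(-3 - 1))⁴ = (-1/(-4))⁴ = (-1*(-¼))⁴ = (¼)⁴ = 1/256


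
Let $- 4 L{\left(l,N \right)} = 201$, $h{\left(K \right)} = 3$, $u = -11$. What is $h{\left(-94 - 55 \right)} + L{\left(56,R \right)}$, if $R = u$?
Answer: $- \frac{189}{4} \approx -47.25$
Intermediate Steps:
$R = -11$
$L{\left(l,N \right)} = - \frac{201}{4}$ ($L{\left(l,N \right)} = \left(- \frac{1}{4}\right) 201 = - \frac{201}{4}$)
$h{\left(-94 - 55 \right)} + L{\left(56,R \right)} = 3 - \frac{201}{4} = - \frac{189}{4}$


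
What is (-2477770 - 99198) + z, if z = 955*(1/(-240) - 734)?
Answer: -157341215/48 ≈ -3.2779e+6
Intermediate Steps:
z = -33646751/48 (z = 955*(-1/240 - 734) = 955*(-176161/240) = -33646751/48 ≈ -7.0097e+5)
(-2477770 - 99198) + z = (-2477770 - 99198) - 33646751/48 = -2576968 - 33646751/48 = -157341215/48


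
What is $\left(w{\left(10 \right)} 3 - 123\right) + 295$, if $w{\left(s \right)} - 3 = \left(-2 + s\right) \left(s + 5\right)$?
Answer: $541$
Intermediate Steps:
$w{\left(s \right)} = 3 + \left(-2 + s\right) \left(5 + s\right)$ ($w{\left(s \right)} = 3 + \left(-2 + s\right) \left(s + 5\right) = 3 + \left(-2 + s\right) \left(5 + s\right)$)
$\left(w{\left(10 \right)} 3 - 123\right) + 295 = \left(\left(-7 + 10^{2} + 3 \cdot 10\right) 3 - 123\right) + 295 = \left(\left(-7 + 100 + 30\right) 3 - 123\right) + 295 = \left(123 \cdot 3 - 123\right) + 295 = \left(369 - 123\right) + 295 = 246 + 295 = 541$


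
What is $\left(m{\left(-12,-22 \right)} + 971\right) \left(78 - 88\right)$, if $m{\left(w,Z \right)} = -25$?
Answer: $-9460$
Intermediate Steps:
$\left(m{\left(-12,-22 \right)} + 971\right) \left(78 - 88\right) = \left(-25 + 971\right) \left(78 - 88\right) = 946 \left(-10\right) = -9460$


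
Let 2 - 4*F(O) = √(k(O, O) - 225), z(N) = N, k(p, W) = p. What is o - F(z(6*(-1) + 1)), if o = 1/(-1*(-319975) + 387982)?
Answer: -707955/1415914 + I*√230/4 ≈ -0.5 + 3.7914*I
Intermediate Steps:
F(O) = ½ - √(-225 + O)/4 (F(O) = ½ - √(O - 225)/4 = ½ - √(-225 + O)/4)
o = 1/707957 (o = 1/(319975 + 387982) = 1/707957 ≈ 1.4125e-6)
o - F(z(6*(-1) + 1)) = 1/707957 - (½ - √(-225 + (6*(-1) + 1))/4) = 1/707957 - (½ - √(-225 + (-6 + 1))/4) = 1/707957 - (½ - √(-225 - 5)/4) = 1/707957 - (½ - I*√230/4) = 1/707957 + (-½ + I*√230/4) = -707955/1415914 + I*√230/4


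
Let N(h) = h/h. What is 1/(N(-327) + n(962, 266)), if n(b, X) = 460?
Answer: 1/461 ≈ 0.0021692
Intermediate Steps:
N(h) = 1
1/(N(-327) + n(962, 266)) = 1/(1 + 460) = 1/461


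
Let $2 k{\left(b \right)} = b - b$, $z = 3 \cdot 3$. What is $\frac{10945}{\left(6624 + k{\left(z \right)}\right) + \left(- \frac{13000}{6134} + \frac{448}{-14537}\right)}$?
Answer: $\frac{97596519031}{59047007276} \approx 1.6529$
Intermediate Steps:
$z = 9$
$k{\left(b \right)} = 0$ ($k{\left(b \right)} = \frac{b - b}{2} = \frac{1}{2} \cdot 0 = 0$)
$\frac{10945}{\left(6624 + k{\left(z \right)}\right) + \left(- \frac{13000}{6134} + \frac{448}{-14537}\right)} = \frac{10945}{\left(6624 + 0\right) + \left(- \frac{13000}{6134} + \frac{448}{-14537}\right)} = \frac{10945}{6624 + \left(\left(-13000\right) \frac{1}{6134} + 448 \left(- \frac{1}{14537}\right)\right)} = \frac{10945}{6624 - \frac{95864516}{44584979}} = \frac{10945}{\frac{295235036380}{44584979}} = 10945 \cdot \frac{44584979}{295235036380} = \frac{97596519031}{59047007276}$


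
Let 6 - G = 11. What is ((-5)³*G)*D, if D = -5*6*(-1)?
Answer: 18750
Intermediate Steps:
G = -5 (G = 6 - 1*11 = 6 - 11 = -5)
D = 30 (D = -30*(-1) = 30)
((-5)³*G)*D = ((-5)³*(-5))*30 = -125*(-5)*30 = 625*30 = 18750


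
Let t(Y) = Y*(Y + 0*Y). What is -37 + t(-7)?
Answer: 12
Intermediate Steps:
t(Y) = Y² (t(Y) = Y*(Y + 0) = Y*Y = Y²)
-37 + t(-7) = -37 + (-7)² = -37 + 49 = 12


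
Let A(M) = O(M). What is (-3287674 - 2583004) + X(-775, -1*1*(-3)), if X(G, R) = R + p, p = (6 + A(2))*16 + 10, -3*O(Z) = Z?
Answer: -17611739/3 ≈ -5.8706e+6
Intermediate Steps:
O(Z) = -Z/3
A(M) = -M/3
p = 286/3 (p = (6 - 1/3*2)*16 + 10 = (6 - 2/3)*16 + 10 = (16/3)*16 + 10 = 256/3 + 10 = 286/3 ≈ 95.333)
X(G, R) = 286/3 + R (X(G, R) = R + 286/3 = 286/3 + R)
(-3287674 - 2583004) + X(-775, -1*1*(-3)) = (-3287674 - 2583004) + (286/3 - 1*1*(-3)) = -5870678 + (286/3 - 1*(-3)) = -5870678 + (286/3 + 3) = -5870678 + 295/3 = -17611739/3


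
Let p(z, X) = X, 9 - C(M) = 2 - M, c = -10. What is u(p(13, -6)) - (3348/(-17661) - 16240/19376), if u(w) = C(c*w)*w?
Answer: -408370619/1018451 ≈ -400.97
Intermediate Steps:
C(M) = 7 + M (C(M) = 9 - (2 - M) = 9 + (-2 + M) = 7 + M)
u(w) = w*(7 - 10*w) (u(w) = (7 - 10*w)*w = w*(7 - 10*w))
u(p(13, -6)) - (3348/(-17661) - 16240/19376) = -6*(7 - 10*(-6)) - (3348/(-17661) - 16240/19376) = -6*(7 + 60) - (3348*(-1/17661) - 16240*1/19376) = -6*67 - (-1116/5887 - 145/173) = -402 - 1*(-1046683/1018451) = -402 + 1046683/1018451 = -408370619/1018451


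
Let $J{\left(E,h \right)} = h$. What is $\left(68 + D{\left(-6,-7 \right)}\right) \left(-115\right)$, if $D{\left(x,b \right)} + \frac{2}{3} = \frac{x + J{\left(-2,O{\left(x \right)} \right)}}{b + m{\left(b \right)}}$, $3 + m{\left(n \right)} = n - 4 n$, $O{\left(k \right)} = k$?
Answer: $- \frac{251390}{33} \approx -7617.9$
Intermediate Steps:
$m{\left(n \right)} = -3 - 3 n$ ($m{\left(n \right)} = -3 + \left(n - 4 n\right) = -3 - 3 n$)
$D{\left(x,b \right)} = - \frac{2}{3} + \frac{2 x}{-3 - 2 b}$ ($D{\left(x,b \right)} = - \frac{2}{3} + \frac{x + x}{b - \left(3 + 3 b\right)} = - \frac{2}{3} + \frac{2 x}{-3 - 2 b}$)
$\left(68 + D{\left(-6,-7 \right)}\right) \left(-115\right) = \left(68 + \frac{2 \left(-3 - -18 - -14\right)}{3 \left(3 + 2 \left(-7\right)\right)}\right) \left(-115\right) = \left(68 + \frac{2 \left(-3 + 18 + 14\right)}{3 \left(3 - 14\right)}\right) \left(-115\right) = \left(68 + \frac{2}{3} \frac{1}{-11} \cdot 29\right) \left(-115\right) = \left(68 + \frac{2}{3} \left(- \frac{1}{11}\right) 29\right) \left(-115\right) = \left(68 - \frac{58}{33}\right) \left(-115\right) = \frac{2186}{33} \left(-115\right) = - \frac{251390}{33}$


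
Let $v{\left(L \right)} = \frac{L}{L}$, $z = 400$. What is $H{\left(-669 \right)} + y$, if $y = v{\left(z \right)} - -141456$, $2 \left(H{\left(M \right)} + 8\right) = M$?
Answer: $\frac{282229}{2} \approx 1.4111 \cdot 10^{5}$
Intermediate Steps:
$v{\left(L \right)} = 1$
$H{\left(M \right)} = -8 + \frac{M}{2}$
$y = 141457$ ($y = 1 - -141456 = 1 + 141456 = 141457$)
$H{\left(-669 \right)} + y = \left(-8 + \frac{1}{2} \left(-669\right)\right) + 141457 = \left(-8 - \frac{669}{2}\right) + 141457 = - \frac{685}{2} + 141457 = \frac{282229}{2}$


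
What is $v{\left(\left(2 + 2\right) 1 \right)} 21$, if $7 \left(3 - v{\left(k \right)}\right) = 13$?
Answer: $24$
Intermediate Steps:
$v{\left(k \right)} = \frac{8}{7}$ ($v{\left(k \right)} = 3 - \frac{13}{7} = \frac{8}{7}$)
$v{\left(\left(2 + 2\right) 1 \right)} 21 = \frac{8}{7} \cdot 21 = 24$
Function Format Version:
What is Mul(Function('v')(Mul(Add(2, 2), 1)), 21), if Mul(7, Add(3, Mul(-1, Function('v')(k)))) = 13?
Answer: 24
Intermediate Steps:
Function('v')(k) = Rational(8, 7) (Function('v')(k) = Add(3, Mul(Rational(-1, 7), 13)) = Add(3, Rational(-13, 7)) = Rational(8, 7))
Mul(Function('v')(Mul(Add(2, 2), 1)), 21) = Mul(Rational(8, 7), 21) = 24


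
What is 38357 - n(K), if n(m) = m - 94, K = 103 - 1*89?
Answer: 38437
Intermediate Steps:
K = 14 (K = 103 - 89 = 14)
n(m) = -94 + m
38357 - n(K) = 38357 - (-94 + 14) = 38357 - 1*(-80) = 38357 + 80 = 38437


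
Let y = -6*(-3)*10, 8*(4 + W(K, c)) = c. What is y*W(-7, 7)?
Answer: -1125/2 ≈ -562.50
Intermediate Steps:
W(K, c) = -4 + c/8
y = 180 (y = 18*10 = 180)
y*W(-7, 7) = 180*(-4 + (⅛)*7) = 180*(-4 + 7/8) = 180*(-25/8) = -1125/2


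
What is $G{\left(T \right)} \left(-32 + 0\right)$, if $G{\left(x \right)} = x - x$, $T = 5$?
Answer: $0$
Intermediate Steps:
$G{\left(x \right)} = 0$
$G{\left(T \right)} \left(-32 + 0\right) = 0 \left(-32 + 0\right) = 0 \left(-32\right) = 0$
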